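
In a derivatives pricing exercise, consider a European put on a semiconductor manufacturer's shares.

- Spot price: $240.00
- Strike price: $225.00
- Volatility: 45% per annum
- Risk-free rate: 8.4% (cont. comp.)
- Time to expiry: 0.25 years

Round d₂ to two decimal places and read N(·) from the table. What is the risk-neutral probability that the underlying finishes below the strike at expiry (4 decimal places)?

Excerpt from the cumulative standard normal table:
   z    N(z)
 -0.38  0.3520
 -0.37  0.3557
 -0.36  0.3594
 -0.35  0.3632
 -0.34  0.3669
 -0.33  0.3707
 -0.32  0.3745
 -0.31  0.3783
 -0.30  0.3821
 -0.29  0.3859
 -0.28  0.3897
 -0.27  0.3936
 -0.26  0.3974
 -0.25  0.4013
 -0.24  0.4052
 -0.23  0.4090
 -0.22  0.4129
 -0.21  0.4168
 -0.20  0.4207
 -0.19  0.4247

σ√T = 0.45 × 0.5000 = 0.2250
d₁ = [ln(240/225) + (0.084 + 0.45²/2)·0.25] / 0.2250 = [0.0645 + 0.0463] / 0.2250 = 0.4927 → 0.49
d₂ = d₁ − σ√T = 0.4927 − 0.2250 = 0.2677 → 0.27
Risk-neutral Pr[S_T < K] = N(−d₂) = N(-0.27) = 0.3936

0.3936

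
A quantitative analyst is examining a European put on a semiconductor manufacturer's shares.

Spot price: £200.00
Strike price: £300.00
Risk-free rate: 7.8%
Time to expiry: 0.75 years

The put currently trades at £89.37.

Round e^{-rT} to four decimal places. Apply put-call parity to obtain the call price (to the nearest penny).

£6.41

exp(−rT) = exp(−0.078·0.75) = 0.9432
Put-call parity: C − P = S − K·e^(−rT) = 200 − 300·0.9432 = 200 − 282.9600 = -82.9600
C = P + (C − P) = 89.37 + (-82.9600) = 6.4100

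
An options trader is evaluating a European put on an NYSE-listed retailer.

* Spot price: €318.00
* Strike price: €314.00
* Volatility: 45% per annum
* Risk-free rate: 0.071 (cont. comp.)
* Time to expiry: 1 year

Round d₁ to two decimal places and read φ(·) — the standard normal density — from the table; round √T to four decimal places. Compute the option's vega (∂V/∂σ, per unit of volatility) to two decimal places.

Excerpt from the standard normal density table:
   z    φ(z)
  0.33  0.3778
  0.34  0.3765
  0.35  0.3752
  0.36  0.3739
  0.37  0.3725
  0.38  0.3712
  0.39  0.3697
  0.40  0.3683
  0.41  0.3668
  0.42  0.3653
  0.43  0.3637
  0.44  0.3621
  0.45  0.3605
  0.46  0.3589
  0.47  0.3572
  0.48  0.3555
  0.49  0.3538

σ√T = 0.45·√1 = 0.4500
d₁ = [ln(318/314) + (0.071 + ½·0.45²)·1] / (σ√T) = (0.0127 + 0.1723) / 0.4500 = 0.4109 which rounds to 0.41
√T = √1 = 1.0000
φ(d₁) = φ(0.41) = 0.3668
vega = S·φ(d₁)·√T = 318·0.3668·1.0000 = 116.6424

116.64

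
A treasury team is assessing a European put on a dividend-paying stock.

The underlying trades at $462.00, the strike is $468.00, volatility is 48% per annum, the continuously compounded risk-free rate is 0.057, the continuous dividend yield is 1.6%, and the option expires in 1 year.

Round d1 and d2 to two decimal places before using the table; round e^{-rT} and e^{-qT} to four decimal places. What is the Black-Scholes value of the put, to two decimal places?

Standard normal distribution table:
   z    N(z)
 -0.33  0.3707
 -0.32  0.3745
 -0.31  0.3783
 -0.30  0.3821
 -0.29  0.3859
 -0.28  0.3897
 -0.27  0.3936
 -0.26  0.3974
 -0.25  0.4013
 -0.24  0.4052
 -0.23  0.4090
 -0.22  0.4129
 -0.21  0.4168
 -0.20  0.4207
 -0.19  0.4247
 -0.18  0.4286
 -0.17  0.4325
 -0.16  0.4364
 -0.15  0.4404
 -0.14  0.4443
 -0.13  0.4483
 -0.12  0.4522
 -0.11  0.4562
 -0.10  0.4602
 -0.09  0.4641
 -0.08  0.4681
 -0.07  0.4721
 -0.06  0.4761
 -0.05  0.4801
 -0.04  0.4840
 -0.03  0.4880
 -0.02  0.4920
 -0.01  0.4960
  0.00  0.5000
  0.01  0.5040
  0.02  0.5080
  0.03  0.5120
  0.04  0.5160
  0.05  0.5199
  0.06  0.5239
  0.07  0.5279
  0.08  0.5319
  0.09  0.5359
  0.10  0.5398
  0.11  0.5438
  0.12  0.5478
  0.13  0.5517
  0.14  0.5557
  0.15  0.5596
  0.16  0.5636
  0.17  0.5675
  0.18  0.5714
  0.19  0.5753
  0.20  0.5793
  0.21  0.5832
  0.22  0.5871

σ√T = 0.48 × 1.0000 = 0.4800
d₁ = [ln(462/468) + (0.057 − 0.016 + 0.48²/2)·1] / 0.4800 = [-0.0129 + 0.1562] / 0.4800 = 0.2985 which rounds to 0.30
d₂ = d₁ − σ√T = 0.2985 − 0.4800 = -0.1815 which rounds to -0.18
e^(−qT) = e^(−0.016·1) = 0.9841;  e^(−rT) = e^(−0.057·1) = 0.9446
P = 468·0.9446·N(0.18) − 462·0.9841·N(-0.30) = 468·0.9446·0.5714 − 462·0.9841·0.3821 = 252.6004 − 173.7234 = 78.8770

$78.88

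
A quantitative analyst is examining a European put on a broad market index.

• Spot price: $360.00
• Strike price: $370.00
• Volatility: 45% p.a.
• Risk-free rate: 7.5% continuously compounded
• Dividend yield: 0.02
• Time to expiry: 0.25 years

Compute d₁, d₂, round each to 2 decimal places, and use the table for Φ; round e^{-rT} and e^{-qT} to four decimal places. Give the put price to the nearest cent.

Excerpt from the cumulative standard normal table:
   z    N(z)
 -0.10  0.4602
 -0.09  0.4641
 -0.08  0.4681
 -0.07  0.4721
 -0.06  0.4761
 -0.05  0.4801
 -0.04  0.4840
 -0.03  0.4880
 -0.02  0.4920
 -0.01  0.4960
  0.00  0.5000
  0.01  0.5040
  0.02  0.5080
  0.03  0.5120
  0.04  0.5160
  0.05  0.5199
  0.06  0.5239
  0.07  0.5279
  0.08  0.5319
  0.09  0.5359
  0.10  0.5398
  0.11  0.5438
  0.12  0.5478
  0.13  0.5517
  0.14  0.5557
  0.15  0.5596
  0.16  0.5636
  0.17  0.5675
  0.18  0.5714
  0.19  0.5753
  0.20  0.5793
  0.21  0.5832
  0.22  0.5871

σ√T = 0.45·√0.25 = 0.2250
ln(S/K) + (r − q + σ²/2)T = ln(360/370) + (0.075 − 0.02 + 0.45²/2)·0.25 = -0.0274 + 0.0391 = 0.0117
d₁ = 0.0117 / 0.2250 = 0.0518 ≈ 0.05
d₂ = d₁ − σ√T = 0.0518 − 0.2250 = -0.1732 ≈ -0.17
exp(−qT) = exp(−0.02·0.25) = 0.9950;  exp(−rT) = exp(−0.075·0.25) = 0.9814
P = 370·0.9814·N(0.17) − 360·0.9950·N(-0.05) = 370·0.9814·0.5675 − 360·0.9950·0.4801 = 206.0695 − 171.9718 = 34.0976

$34.10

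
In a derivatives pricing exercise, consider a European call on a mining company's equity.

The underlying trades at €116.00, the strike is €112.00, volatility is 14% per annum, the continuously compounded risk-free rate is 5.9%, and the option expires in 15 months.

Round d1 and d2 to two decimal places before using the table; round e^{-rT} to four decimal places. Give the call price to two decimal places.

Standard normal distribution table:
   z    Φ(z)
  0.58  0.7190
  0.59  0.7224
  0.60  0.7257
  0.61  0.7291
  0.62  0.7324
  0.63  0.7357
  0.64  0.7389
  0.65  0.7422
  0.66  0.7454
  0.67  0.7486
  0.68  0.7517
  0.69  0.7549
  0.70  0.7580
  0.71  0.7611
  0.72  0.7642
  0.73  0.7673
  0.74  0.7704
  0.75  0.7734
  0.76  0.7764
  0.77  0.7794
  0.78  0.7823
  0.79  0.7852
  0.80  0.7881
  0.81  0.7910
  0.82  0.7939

σ√T = 0.14 × 1.1180 = 0.1565
d₁ = [ln(116/112) + (0.059 + 0.14²/2)·1.25] / 0.1565 = [0.0351 + 0.0860] / 0.1565 = 0.7736 → 0.77
d₂ = d₁ − σ√T = 0.7736 − 0.1565 = 0.6171 → 0.62
exp(−rT) = exp(−0.059·1.25) = 0.9289
N(d₁) = N(0.77) = 0.7794;  N(d₂) = N(0.62) = 0.7324
C = 116·0.7794 − 112·0.9289·0.7324 = 90.4104 − 76.1966 = 14.2138

€14.21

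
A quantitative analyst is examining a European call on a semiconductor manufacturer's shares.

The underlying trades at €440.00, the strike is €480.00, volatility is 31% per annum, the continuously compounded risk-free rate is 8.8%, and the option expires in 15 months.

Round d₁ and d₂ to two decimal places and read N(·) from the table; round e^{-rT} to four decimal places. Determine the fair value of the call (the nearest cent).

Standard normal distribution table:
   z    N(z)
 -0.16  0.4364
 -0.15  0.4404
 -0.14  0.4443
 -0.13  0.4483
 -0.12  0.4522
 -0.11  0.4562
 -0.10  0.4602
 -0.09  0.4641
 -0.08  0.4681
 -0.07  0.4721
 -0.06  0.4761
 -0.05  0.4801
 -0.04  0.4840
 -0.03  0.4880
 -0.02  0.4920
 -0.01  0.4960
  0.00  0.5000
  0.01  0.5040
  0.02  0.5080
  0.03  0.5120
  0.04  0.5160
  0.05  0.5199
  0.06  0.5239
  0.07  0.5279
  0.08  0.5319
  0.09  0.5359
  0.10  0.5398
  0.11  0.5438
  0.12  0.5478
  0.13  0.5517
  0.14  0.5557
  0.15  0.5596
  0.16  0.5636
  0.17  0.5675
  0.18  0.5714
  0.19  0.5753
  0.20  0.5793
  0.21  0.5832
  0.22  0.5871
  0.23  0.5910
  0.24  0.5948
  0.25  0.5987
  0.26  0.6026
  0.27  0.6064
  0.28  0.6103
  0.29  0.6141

σ√T = 0.31·√1.25 = 0.3466
d₁ = [ln(440/480) + (0.088 + ½·0.31²)·1.25] / (σ√T) = (-0.0870 + 0.1701) / 0.3466 = 0.2396 ⇒ 0.24
d₂ = 0.2396 − 0.3466 = -0.1070 ⇒ -0.11
exp(−rT) = exp(−0.088·1.25) = 0.8958
N(d₁) = N(0.24) = 0.5948;  N(d₂) = N(-0.11) = 0.4562
C = 440·0.5948 − 480·0.8958·0.4562 = 261.7120 − 196.1587 = 65.5533

€65.55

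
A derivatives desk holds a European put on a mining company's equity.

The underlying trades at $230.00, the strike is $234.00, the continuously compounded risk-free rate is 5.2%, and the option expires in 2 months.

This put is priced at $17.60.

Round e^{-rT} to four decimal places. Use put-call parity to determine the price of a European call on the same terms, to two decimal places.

e^(−rT) = e^(−0.052·0.1667) = 0.9914
Put-call parity: C − P = S − K·e^(−rT) = 230 − 234·0.9914 = 230 − 231.9876 = -1.9876
C = P + (C − P) = 17.60 + (-1.9876) = 15.6124

$15.61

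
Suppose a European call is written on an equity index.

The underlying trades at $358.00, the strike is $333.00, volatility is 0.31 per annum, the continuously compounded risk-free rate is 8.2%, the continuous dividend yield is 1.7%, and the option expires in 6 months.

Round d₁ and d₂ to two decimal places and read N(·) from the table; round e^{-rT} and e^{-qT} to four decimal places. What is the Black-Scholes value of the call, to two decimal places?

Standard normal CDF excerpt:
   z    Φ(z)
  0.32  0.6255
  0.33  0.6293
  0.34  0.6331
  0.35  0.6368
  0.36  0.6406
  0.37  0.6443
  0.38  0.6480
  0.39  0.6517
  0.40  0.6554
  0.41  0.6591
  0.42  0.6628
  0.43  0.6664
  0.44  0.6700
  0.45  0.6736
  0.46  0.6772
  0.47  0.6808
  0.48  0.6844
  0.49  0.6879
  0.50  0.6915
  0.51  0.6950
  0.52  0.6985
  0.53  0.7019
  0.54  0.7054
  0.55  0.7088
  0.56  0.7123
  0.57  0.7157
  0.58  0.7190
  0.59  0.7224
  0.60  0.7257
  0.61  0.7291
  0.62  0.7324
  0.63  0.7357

σ√T = 0.31 × 0.7071 = 0.2192
d₁ = [ln(358/333) + (0.082 − 0.017 + 0.31²/2)·0.5] / 0.2192 = [0.0724 + 0.0565] / 0.2192 = 0.5881 ⇒ 0.59
d₂ = d₁ − σ√T = 0.5881 − 0.2192 = 0.3689 ⇒ 0.37
exp(−qT) = exp(−0.017·0.5) = 0.9915;  exp(−rT) = exp(−0.082·0.5) = 0.9598
N(d₁) = N(0.59) = 0.7224;  N(d₂) = N(0.37) = 0.6443
C = 358·0.9915·0.7224 − 333·0.9598·0.6443 = 256.4209 − 205.9269 = 50.4940

$50.49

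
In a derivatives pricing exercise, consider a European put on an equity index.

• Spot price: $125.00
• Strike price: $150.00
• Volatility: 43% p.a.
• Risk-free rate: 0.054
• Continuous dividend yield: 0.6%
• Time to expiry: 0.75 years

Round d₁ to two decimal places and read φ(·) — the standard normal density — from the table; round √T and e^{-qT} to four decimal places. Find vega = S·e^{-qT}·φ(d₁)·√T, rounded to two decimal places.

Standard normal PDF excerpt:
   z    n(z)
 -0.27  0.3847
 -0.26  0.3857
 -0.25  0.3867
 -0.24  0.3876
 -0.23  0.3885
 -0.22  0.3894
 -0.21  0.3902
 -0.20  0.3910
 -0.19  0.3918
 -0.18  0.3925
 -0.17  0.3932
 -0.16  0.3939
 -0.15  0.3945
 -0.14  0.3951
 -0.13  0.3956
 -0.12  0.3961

42.05

T = 0.75;  σ√T = 0.3724
d₁ = [ln(125/150) + (0.054 − 0.006 + 0.43²/2)·0.75] / 0.3724 = [-0.1823 + 0.1053] / 0.3724 = -0.2067 ≈ -0.21
√T = √0.75 = 0.8660
φ(d₁) = φ(-0.21) = 0.3902
e^(−qT) = e^(−0.006·0.75) = 0.9955
vega = S·e^(−qT)·φ(d₁)·√T = 125·0.9955·0.3902·0.8660 = 42.0491
(Call and put vega coincide under Black-Scholes.)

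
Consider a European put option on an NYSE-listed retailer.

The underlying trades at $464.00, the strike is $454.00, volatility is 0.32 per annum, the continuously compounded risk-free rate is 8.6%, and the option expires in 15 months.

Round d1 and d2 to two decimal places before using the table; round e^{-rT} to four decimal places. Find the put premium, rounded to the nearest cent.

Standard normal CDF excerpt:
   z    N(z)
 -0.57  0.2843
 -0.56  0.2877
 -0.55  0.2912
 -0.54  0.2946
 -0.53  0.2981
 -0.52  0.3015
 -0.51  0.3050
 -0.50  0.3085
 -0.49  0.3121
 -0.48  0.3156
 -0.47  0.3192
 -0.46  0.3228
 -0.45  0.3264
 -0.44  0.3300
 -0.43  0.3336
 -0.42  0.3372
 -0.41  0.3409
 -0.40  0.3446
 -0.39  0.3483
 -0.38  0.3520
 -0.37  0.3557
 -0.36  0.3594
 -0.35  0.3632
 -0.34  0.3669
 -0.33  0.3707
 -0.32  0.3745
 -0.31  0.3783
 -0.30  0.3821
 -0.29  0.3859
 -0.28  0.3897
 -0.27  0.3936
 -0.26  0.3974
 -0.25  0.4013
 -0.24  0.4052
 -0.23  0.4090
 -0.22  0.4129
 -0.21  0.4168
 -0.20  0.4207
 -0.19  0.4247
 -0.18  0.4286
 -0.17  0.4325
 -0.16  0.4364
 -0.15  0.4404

σ√T = 0.32 × 1.1180 = 0.3578
d₁ = [ln(464/454) + (0.086 + 0.32²/2)·1.25] / 0.3578 = [0.0218 + 0.1715] / 0.3578 = 0.5403 which rounds to 0.54
d₂ = d₁ − σ√T = 0.5403 − 0.3578 = 0.1825 which rounds to 0.18
e^(−rT) = e^(−0.086·1.25) = 0.8981
P = 454·0.8981·N(-0.18) − 464·N(-0.54) = 454·0.8981·0.4286 − 464·0.2946 = 174.7562 − 136.6944 = 38.0618

$38.06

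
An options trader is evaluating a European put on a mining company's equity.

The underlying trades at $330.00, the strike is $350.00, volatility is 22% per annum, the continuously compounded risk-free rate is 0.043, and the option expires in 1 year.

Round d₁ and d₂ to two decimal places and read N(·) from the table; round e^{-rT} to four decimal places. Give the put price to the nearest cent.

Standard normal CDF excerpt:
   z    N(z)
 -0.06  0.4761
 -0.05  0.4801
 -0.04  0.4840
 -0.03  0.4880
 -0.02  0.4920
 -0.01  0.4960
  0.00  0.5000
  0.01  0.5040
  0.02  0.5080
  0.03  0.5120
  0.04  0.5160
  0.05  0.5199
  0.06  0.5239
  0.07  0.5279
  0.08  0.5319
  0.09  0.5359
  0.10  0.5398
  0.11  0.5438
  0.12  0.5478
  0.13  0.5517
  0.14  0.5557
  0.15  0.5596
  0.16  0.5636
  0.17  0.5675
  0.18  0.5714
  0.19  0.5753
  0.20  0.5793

T = 1;  σ√T = 0.2200
d₁ = [ln(330/350) + (0.043 + 0.22²/2)·1] / 0.2200 = [-0.0588 + 0.0672] / 0.2200 = 0.0380 which rounds to 0.04
d₂ = d₁ − σ√T = 0.0380 − 0.2200 = -0.1820 which rounds to -0.18
exp(−rT) = exp(−0.043·1) = 0.9579
P = 350·0.9579·N(0.18) − 330·N(-0.04) = 350·0.9579·0.5714 − 330·0.4840 = 191.5704 − 159.7200 = 31.8504

$31.85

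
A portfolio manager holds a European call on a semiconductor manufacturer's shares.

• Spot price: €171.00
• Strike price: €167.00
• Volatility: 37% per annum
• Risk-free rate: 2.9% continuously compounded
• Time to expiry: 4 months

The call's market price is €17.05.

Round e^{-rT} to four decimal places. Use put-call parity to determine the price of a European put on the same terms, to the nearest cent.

€11.45

e^(−rT) = e^(−0.029·0.3333) = 0.9904
Put-call parity: C − P = S − K·e^(−rT) = 171 − 167·0.9904 = 171 − 165.3968 = 5.6032
P = C − (C − P) = 17.05 − (5.6032) = 11.4468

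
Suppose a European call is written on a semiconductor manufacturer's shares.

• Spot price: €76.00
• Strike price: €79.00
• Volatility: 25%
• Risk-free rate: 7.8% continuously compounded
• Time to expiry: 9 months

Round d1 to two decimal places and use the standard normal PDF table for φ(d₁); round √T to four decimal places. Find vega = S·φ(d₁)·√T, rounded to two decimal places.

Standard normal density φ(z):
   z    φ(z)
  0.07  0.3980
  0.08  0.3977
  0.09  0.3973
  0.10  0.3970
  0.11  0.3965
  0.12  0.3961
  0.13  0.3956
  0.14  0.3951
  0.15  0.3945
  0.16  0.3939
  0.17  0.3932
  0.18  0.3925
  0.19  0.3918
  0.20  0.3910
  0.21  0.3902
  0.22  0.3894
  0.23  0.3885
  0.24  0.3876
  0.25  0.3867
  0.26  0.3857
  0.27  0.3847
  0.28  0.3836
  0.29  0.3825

25.73

σ√T = 0.25 × 0.8660 = 0.2165
d₁ = [ln(76/79) + (0.078 + ½·0.25²)·0.75] / (σ√T) = (-0.0387 + 0.0819) / 0.2165 = 0.1996 → 0.20
√T = √0.75 = 0.8660
φ(d₁) = φ(0.20) = 0.3910
vega = S·φ(d₁)·√T = 76·0.3910·0.8660 = 25.7341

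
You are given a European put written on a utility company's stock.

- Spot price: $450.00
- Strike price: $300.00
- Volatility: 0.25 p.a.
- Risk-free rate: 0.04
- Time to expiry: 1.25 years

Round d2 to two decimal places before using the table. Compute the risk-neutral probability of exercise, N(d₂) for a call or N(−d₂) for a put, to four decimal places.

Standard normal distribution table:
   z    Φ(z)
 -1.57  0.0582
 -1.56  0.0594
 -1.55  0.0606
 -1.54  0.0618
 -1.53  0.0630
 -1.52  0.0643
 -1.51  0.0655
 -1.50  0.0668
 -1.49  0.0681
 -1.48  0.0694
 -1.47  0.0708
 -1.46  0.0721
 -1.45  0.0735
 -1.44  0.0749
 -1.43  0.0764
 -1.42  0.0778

0.0681

σ√T = 0.25 × 1.1180 = 0.2795
d₁ = [ln(450/300) + (0.04 + ½·0.25²)·1.25] / (σ√T) = (0.4055 + 0.0891) / 0.2795 = 1.7693 ≈ 1.77
d₂ = 1.7693 − 0.2795 = 1.4898 ≈ 1.49
Risk-neutral Pr[S_T < K] = N(−d₂) = N(-1.49) = 0.0681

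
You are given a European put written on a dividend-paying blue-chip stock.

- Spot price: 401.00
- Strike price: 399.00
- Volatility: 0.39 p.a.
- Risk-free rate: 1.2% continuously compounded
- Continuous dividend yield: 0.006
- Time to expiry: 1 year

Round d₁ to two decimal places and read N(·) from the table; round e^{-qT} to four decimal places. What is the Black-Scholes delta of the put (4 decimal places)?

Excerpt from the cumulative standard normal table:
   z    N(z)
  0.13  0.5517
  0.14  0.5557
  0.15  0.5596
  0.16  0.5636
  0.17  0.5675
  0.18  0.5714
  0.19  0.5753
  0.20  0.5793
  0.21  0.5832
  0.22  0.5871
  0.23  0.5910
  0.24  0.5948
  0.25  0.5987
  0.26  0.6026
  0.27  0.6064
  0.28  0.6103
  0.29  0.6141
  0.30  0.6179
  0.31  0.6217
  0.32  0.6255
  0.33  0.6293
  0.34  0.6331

σ√T = 0.39·√1 = 0.3900
d₁ = [ln(401/399) + (0.012 − 0.006 + ½·0.39²)·1] / (σ√T) = (0.0050 + 0.0821) / 0.3900 = 0.2232 which rounds to 0.22
N(d₁) = N(0.22) = 0.5871
Δ_put = exp(−qT)·(N(d₁) − 1) = 0.9940·(0.5871 − 1) = -0.4104

-0.4104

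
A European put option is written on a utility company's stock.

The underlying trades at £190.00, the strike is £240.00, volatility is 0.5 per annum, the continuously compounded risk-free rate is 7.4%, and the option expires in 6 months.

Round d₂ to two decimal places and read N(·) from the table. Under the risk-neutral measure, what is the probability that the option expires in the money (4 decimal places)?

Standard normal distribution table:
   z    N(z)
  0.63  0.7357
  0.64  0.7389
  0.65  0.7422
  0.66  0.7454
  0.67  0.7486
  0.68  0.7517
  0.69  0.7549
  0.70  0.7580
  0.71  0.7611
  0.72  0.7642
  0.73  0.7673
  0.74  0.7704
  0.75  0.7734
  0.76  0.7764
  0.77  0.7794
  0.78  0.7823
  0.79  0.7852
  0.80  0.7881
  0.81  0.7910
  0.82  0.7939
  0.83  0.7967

0.7673

σ√T = 0.5 × 0.7071 = 0.3536
d₁ = [ln(190/240) + (0.074 + ½·0.5²)·0.5] / (σ√T) = (-0.2336 + 0.0995) / 0.3536 = -0.3793 which rounds to -0.38
d₂ = -0.3793 − 0.3536 = -0.7329 which rounds to -0.73
Risk-neutral Pr[S_T < K] = N(−d₂) = N(0.73) = 0.7673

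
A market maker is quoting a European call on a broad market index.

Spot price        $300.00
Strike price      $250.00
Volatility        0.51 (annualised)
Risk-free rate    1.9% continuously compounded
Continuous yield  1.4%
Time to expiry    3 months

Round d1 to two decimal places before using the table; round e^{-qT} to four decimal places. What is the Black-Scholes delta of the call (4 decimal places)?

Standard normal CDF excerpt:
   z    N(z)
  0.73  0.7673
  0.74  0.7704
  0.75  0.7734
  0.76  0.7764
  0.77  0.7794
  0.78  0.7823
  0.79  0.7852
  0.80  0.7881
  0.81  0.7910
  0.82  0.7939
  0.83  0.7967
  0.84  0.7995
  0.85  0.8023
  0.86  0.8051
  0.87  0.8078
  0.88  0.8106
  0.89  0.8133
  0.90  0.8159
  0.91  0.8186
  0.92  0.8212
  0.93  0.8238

0.7995

T = 0.25;  σ√T = 0.2550
d₁ = [ln(300/250) + (0.019 − 0.014 + 0.51²/2)·0.25] / 0.2550 = [0.1823 + 0.0338] / 0.2550 = 0.8474 which rounds to 0.85
N(d₁) = N(0.85) = 0.8023
Δ_call = e^(−qT)·N(d₁) = 0.9965·0.8023 = 0.7995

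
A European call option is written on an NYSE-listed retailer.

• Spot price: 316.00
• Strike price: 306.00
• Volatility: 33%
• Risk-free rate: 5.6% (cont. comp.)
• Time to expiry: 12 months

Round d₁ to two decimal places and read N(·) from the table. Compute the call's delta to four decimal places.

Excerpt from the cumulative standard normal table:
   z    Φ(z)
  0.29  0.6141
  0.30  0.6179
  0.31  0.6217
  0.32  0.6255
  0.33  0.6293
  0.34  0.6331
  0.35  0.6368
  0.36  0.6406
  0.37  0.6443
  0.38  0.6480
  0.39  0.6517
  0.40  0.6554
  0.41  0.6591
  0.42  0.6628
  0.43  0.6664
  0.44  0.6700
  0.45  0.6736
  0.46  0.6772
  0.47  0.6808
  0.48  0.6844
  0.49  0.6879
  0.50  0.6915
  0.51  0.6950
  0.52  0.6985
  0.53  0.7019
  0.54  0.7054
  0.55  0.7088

σ√T = 0.33·√1 = 0.3300
ln(S/K) + (r + σ²/2)T = ln(316/306) + (0.056 + 0.33²/2)·1 = 0.0322 + 0.1105 = 0.1426
d₁ = 0.1426 / 0.3300 = 0.4321 ≈ 0.43
N(d₁) = N(0.43) = 0.6664
Δ_call = N(d₁) = 0.6664

0.6664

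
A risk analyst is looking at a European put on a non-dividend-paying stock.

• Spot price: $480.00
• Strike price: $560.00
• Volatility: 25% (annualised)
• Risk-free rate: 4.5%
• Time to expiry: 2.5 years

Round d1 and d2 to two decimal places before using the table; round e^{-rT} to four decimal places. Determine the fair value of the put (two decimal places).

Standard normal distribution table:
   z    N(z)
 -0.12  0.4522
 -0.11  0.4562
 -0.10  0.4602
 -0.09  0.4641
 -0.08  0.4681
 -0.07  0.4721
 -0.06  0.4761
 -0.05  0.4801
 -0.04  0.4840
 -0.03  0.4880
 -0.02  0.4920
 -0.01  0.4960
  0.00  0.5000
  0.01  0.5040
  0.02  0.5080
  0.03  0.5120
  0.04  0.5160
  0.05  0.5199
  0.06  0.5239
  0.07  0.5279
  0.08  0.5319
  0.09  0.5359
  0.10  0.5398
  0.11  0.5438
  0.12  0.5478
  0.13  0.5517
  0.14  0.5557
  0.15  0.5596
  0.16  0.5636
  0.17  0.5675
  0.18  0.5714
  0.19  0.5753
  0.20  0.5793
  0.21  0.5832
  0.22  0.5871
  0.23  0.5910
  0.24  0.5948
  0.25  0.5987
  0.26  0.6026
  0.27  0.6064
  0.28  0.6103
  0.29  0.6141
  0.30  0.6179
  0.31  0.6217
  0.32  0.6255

$86.44

σ√T = 0.25·√2.5 = 0.3953
ln(S/K) + (r + σ²/2)T = ln(480/560) + (0.045 + 0.25²/2)·2.5 = -0.1542 + 0.1906 = 0.0365
d₁ = 0.0365 / 0.3953 = 0.0923 ⇒ 0.09
d₂ = d₁ − σ√T = 0.0923 − 0.3953 = -0.3030 ⇒ -0.30
exp(−rT) = exp(−0.045·2.5) = 0.8936
N(−d₂) = N(0.30) = 0.6179;  N(−d₁) = N(-0.09) = 0.4641
P = 560·0.8936·0.6179 − 480·0.4641 = 309.2070 − 222.7680 = 86.4390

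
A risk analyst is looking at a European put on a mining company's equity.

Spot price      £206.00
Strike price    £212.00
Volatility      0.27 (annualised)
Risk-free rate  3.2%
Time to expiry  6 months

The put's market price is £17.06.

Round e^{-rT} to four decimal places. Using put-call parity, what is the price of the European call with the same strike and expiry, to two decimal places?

e^(−rT) = e^(−0.032·0.5) = 0.9841
Put-call parity: C − P = S − K·e^(−rT) = 206 − 212·0.9841 = 206 − 208.6292 = -2.6292
C = P + (C − P) = 17.06 + (-2.6292) = 14.4308

£14.43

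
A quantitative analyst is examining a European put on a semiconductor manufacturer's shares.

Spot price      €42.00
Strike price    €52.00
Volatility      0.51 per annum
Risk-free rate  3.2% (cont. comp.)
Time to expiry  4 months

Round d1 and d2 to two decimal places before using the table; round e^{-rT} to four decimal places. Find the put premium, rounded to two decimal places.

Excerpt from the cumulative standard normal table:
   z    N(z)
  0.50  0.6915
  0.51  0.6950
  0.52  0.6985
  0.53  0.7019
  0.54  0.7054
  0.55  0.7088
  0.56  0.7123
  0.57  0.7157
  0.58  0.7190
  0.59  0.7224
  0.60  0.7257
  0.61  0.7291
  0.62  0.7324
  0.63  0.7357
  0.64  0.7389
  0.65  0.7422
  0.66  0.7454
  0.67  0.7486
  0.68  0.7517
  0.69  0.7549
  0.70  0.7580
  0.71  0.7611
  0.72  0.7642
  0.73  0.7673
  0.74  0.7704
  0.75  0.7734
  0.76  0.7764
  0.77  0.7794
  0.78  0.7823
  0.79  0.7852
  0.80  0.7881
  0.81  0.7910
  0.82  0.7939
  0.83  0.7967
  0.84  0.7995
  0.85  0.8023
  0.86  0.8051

€11.51

σ√T = 0.51·√0.3333 = 0.2944
d₁ = [ln(42/52) + (0.032 + 0.51²/2)·0.3333] / 0.2944 = [-0.2136 + 0.0540] / 0.2944 = -0.5419 ⇒ -0.54
d₂ = d₁ − σ√T = -0.5419 − 0.2944 = -0.8363 ⇒ -0.84
e^(−rT) = e^(−0.032·0.3333) = 0.9894
P = 52·0.9894·N(0.84) − 42·N(0.54) = 52·0.9894·0.7995 − 42·0.7054 = 41.1333 − 29.6268 = 11.5065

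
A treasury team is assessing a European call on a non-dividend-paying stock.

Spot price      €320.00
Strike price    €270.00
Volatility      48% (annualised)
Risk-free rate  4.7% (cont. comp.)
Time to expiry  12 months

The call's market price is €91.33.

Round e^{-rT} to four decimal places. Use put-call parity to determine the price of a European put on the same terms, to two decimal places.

€28.94

e^(−rT) = e^(−0.047·1) = 0.9541
Put-call parity: C − P = S − K·e^(−rT) = 320 − 270·0.9541 = 320 − 257.6070 = 62.3930
P = C − (C − P) = 91.33 − (62.3930) = 28.9370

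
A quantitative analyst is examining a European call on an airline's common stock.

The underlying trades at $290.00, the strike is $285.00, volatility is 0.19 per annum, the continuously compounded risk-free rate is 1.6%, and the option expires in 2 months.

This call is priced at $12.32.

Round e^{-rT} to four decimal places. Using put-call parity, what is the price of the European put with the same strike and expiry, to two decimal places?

$6.55

e^(−rT) = e^(−0.016·0.1667) = 0.9973
Put-call parity: C − P = S − K·e^(−rT) = 290 − 285·0.9973 = 290 − 284.2305 = 5.7695
P = C − (C − P) = 12.32 − (5.7695) = 6.5505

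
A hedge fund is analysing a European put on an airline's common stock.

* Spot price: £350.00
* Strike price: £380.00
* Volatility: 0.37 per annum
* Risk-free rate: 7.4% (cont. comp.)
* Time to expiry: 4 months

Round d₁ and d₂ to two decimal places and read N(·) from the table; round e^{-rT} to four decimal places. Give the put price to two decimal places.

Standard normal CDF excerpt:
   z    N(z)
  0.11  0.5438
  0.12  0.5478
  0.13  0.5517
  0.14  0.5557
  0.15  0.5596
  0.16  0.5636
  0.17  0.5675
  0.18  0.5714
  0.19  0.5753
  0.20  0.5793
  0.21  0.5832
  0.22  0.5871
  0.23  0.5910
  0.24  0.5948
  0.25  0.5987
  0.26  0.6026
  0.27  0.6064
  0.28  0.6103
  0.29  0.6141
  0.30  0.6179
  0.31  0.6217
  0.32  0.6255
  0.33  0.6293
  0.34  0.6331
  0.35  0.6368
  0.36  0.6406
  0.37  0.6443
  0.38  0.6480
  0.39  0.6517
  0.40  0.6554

σ√T = 0.37·√0.3333 = 0.2136
ln(S/K) + (r + σ²/2)T = ln(350/380) + (0.074 + 0.37²/2)·0.3333 = -0.0822 + 0.0475 = -0.0348
d₁ = -0.0348 / 0.2136 = -0.1627 → -0.16
d₂ = d₁ − σ√T = -0.1627 − 0.2136 = -0.3763 → -0.38
exp(−rT) = exp(−0.074·0.3333) = 0.9756
N(−d₂) = N(0.38) = 0.6480;  N(−d₁) = N(0.16) = 0.5636
P = 380·0.9756·0.6480 − 350·0.5636 = 240.2317 − 197.2600 = 42.9717

£42.97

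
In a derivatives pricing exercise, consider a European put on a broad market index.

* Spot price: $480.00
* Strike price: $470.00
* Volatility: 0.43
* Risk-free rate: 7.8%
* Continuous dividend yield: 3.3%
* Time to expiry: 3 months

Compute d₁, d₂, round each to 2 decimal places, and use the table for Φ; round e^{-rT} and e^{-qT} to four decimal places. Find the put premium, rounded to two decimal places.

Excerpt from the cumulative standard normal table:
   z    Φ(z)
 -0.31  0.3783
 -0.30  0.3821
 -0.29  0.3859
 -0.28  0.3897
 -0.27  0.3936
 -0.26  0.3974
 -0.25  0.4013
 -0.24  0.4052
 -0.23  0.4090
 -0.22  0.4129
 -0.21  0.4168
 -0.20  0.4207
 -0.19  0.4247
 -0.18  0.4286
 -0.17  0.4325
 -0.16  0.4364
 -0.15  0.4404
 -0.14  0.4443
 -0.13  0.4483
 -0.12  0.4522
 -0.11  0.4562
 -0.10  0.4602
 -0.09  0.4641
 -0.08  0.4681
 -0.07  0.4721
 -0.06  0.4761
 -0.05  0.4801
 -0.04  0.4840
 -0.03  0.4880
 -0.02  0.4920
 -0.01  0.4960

T = 0.25;  σ√T = 0.2150
d₁ = [ln(480/470) + (0.078 − 0.033 + 0.43²/2)·0.25] / 0.2150 = [0.0211 + 0.0344] / 0.2150 = 0.2577 → 0.26
d₂ = d₁ − σ√T = 0.2577 − 0.2150 = 0.0427 → 0.04
exp(−qT) = exp(−0.033·0.25) = 0.9918;  exp(−rT) = exp(−0.078·0.25) = 0.9807
P = 470·0.9807·N(-0.04) − 480·0.9918·N(-0.26) = 470·0.9807·0.4840 − 480·0.9918·0.3974 = 223.0896 − 189.1878 = 33.9018

$33.90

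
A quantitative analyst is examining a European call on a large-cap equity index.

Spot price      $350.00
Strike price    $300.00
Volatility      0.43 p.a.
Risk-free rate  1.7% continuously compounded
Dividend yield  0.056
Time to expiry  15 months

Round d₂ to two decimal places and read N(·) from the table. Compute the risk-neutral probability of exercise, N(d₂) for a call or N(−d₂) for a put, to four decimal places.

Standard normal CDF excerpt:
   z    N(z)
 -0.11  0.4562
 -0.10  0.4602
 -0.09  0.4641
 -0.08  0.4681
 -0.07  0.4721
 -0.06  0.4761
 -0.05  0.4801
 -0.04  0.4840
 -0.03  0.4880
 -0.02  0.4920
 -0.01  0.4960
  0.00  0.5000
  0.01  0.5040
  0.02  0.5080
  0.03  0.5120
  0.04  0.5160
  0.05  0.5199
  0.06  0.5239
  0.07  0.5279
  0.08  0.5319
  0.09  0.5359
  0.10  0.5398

σ√T = 0.43 × 1.1180 = 0.4808
d₁ = [ln(350/300) + (0.017 − 0.056 + 0.43²/2)·1.25] / 0.4808 = [0.1542 + 0.0668] / 0.4808 = 0.4596 ⇒ 0.46
d₂ = d₁ − σ√T = 0.4596 − 0.4808 = -0.0211 ⇒ -0.02
Pr(exercise) under Q = N(d₂) = 0.4920

0.4920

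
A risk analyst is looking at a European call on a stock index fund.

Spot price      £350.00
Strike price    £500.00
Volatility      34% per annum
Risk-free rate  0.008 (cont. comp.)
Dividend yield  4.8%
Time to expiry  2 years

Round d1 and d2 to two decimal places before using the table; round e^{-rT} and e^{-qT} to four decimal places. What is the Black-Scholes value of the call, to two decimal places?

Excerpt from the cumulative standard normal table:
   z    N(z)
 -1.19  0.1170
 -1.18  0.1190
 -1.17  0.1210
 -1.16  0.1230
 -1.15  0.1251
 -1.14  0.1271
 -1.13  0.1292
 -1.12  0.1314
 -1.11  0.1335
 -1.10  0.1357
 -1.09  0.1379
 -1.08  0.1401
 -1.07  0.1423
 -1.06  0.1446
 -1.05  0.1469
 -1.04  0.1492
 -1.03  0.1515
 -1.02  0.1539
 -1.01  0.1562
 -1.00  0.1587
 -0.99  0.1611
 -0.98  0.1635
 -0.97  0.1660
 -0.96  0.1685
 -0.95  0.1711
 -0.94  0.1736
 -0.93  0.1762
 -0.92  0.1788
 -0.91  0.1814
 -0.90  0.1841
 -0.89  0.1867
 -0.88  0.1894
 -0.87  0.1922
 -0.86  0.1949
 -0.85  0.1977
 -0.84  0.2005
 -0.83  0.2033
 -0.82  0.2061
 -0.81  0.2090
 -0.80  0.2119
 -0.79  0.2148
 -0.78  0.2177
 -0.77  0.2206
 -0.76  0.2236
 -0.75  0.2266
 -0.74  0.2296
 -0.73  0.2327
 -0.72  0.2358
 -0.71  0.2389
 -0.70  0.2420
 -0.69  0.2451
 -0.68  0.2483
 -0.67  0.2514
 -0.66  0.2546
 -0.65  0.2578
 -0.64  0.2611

£18.38

T = 2;  σ√T = 0.4808
ln(S/K) + (r − q + σ²/2)T = ln(350/500) + (0.008 − 0.048 + 0.34²/2)·2 = -0.3567 + 0.0356 = -0.3211
d₁ = -0.3211 / 0.4808 = -0.6677 → -0.67
d₂ = d₁ − σ√T = -0.6677 − 0.4808 = -1.1486 → -1.15
exp(−qT) = exp(−0.048·2) = 0.9085;  exp(−rT) = exp(−0.008·2) = 0.9841
N(d₁) = N(-0.67) = 0.2514;  N(d₂) = N(-1.15) = 0.1251
C = 350·0.9085·0.2514 − 500·0.9841·0.1251 = 79.9389 − 61.5555 = 18.3835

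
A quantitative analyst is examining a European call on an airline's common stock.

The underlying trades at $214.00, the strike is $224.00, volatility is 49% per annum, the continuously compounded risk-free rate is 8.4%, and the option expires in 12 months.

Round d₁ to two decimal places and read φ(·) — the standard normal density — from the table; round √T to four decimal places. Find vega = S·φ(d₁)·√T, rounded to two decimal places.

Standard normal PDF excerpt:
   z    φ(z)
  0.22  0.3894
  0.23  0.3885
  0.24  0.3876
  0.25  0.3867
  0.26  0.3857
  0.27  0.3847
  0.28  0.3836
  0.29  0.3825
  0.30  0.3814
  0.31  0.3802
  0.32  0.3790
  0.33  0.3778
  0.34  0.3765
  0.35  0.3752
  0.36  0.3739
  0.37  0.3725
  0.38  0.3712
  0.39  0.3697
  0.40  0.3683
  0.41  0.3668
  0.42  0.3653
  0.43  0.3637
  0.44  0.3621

81.11

T = 1;  σ√T = 0.4900
d₁ = [ln(214/224) + (0.084 + 0.49²/2)·1] / 0.4900 = [-0.0457 + 0.2041] / 0.4900 = 0.3232 which rounds to 0.32
√T = √1 = 1.0000
φ(d₁) = φ(0.32) = 0.3790
vega = S·φ(d₁)·√T = 214·0.3790·1.0000 = 81.1060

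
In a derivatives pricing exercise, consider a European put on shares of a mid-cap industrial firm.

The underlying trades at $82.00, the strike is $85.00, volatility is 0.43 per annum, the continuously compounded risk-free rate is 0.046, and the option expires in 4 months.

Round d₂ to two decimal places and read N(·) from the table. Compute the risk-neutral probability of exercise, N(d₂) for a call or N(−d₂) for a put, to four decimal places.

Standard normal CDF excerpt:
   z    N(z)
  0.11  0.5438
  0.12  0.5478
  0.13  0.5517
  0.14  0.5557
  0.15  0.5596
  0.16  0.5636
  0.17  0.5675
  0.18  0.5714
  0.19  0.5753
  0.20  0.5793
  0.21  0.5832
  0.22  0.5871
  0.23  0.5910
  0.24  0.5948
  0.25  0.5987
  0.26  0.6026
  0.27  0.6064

0.5832

T = 0.3333;  σ√T = 0.2483
ln(S/K) + (r + σ²/2)T = ln(82/85) + (0.046 + 0.43²/2)·0.3333 = -0.0359 + 0.0461 = 0.0102
d₁ = 0.0102 / 0.2483 = 0.0412 → 0.04
d₂ = d₁ − σ√T = 0.0412 − 0.2483 = -0.2071 → -0.21
Pr(exercise) under Q = N(−d₂) = N(0.21) = 0.5832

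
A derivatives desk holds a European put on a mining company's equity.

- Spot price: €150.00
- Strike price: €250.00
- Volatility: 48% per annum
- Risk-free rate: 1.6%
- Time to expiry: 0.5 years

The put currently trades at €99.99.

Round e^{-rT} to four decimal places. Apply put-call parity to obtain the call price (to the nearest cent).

€1.99

e^(−rT) = e^(−0.016·0.5) = 0.9920
Put-call parity: C − P = S − K·e^(−rT) = 150 − 250·0.9920 = 150 − 248.0000 = -98.0000
C = P + (C − P) = 99.99 + (-98.0000) = 1.9900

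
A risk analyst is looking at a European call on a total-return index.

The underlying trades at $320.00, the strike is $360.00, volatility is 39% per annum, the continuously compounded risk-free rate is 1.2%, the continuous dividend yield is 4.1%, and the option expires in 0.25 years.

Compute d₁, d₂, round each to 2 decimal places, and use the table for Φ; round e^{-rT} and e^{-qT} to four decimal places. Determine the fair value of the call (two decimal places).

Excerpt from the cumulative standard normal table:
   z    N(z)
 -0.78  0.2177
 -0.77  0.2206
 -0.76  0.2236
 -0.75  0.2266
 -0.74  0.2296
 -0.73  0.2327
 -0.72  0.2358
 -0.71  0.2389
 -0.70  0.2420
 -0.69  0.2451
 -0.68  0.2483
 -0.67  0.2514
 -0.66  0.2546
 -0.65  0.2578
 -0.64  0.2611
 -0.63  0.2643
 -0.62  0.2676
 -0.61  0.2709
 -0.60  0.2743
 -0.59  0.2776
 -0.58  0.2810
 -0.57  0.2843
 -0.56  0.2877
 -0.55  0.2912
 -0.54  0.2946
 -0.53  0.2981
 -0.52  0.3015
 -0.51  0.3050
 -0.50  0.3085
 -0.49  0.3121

σ√T = 0.39 × 0.5000 = 0.1950
d₁ = [ln(320/360) + (0.012 − 0.041 + 0.39²/2)·0.25] / 0.1950 = [-0.1178 + 0.0118] / 0.1950 = -0.5437 → -0.54
d₂ = d₁ − σ√T = -0.5437 − 0.1950 = -0.7387 → -0.74
exp(−qT) = exp(−0.041·0.25) = 0.9898;  exp(−rT) = exp(−0.012·0.25) = 0.9970
N(d₁) = N(-0.54) = 0.2946;  N(d₂) = N(-0.74) = 0.2296
C = 320·0.9898·0.2946 − 360·0.9970·0.2296 = 93.3104 − 82.4080 = 10.9024

$10.90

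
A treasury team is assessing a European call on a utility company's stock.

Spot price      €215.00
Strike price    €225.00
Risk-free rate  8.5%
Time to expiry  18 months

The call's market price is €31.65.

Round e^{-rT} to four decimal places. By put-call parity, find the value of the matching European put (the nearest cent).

e^(−rT) = e^(−0.085·1.5) = 0.8803
Put-call parity: C − P = S − K·e^(−rT) = 215 − 225·0.8803 = 215 − 198.0675 = 16.9325
P = C − (C − P) = 31.65 − (16.9325) = 14.7175

€14.72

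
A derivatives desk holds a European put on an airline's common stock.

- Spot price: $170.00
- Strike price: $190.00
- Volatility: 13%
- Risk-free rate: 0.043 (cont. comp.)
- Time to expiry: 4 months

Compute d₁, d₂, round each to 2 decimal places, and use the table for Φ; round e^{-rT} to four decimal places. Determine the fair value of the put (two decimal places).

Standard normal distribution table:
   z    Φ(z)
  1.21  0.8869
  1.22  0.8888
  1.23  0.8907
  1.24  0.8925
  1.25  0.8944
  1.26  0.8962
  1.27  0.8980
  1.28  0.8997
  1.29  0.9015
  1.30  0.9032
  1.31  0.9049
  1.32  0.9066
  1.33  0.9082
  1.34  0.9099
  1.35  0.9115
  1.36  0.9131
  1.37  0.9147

σ√T = 0.13 × 0.5774 = 0.0751
d₁ = [ln(170/190) + (0.043 + ½·0.13²)·0.3333] / (σ√T) = (-0.1112 + 0.0171) / 0.0751 = -1.2534 ≈ -1.25
d₂ = -1.2534 − 0.0751 = -1.3285 ≈ -1.33
exp(−rT) = exp(−0.043·0.3333) = 0.9858
P = 190·0.9858·N(1.33) − 170·N(1.25) = 190·0.9858·0.9082 − 170·0.8944 = 170.1077 − 152.0480 = 18.0597

$18.06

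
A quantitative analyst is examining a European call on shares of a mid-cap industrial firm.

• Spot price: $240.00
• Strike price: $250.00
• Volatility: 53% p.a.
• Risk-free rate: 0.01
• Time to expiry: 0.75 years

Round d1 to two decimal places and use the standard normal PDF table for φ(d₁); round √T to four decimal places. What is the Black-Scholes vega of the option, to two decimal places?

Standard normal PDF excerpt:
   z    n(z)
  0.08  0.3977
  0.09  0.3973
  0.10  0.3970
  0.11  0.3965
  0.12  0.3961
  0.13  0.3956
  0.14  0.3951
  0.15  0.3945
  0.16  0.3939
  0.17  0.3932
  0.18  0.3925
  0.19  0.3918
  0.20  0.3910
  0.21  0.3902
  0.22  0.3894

σ√T = 0.53 × 0.8660 = 0.4590
d₁ = [ln(240/250) + (0.01 + ½·0.53²)·0.75] / (σ√T) = (-0.0408 + 0.1128) / 0.4590 = 0.1569 which rounds to 0.16
√T = √0.75 = 0.8660
φ(d₁) = φ(0.16) = 0.3939
vega = S·φ(d₁)·√T = 240·0.3939·0.8660 = 81.8682

81.87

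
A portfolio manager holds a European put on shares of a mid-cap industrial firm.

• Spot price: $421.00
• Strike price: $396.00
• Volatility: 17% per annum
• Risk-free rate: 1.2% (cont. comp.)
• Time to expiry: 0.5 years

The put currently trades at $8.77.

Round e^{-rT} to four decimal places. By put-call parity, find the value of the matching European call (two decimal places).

$36.15

exp(−rT) = exp(−0.012·0.5) = 0.9940
Put-call parity: C − P = S − K·e^(−rT) = 421 − 396·0.9940 = 421 − 393.6240 = 27.3760
C = P + (C − P) = 8.77 + (27.3760) = 36.1460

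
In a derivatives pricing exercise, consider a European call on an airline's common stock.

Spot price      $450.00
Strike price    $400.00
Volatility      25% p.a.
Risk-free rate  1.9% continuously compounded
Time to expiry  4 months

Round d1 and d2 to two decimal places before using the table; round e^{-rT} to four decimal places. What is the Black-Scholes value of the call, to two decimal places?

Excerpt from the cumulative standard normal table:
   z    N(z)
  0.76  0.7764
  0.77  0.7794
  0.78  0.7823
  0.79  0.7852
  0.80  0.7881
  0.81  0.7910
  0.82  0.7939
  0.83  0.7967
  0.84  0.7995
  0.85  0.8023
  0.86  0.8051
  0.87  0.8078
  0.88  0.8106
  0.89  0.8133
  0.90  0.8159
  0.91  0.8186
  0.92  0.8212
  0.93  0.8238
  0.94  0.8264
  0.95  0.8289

$58.61

σ√T = 0.25 × 0.5774 = 0.1443
d₁ = [ln(450/400) + (0.019 + 0.25²/2)·0.3333] / 0.1443 = [0.1178 + 0.0168] / 0.1443 = 0.9321 → 0.93
d₂ = d₁ − σ√T = 0.9321 − 0.1443 = 0.7877 → 0.79
e^(−rT) = e^(−0.019·0.3333) = 0.9937
N(d₁) = N(0.93) = 0.8238;  N(d₂) = N(0.79) = 0.7852
C = 450·0.8238 − 400·0.9937·0.7852 = 370.7100 − 312.1013 = 58.6087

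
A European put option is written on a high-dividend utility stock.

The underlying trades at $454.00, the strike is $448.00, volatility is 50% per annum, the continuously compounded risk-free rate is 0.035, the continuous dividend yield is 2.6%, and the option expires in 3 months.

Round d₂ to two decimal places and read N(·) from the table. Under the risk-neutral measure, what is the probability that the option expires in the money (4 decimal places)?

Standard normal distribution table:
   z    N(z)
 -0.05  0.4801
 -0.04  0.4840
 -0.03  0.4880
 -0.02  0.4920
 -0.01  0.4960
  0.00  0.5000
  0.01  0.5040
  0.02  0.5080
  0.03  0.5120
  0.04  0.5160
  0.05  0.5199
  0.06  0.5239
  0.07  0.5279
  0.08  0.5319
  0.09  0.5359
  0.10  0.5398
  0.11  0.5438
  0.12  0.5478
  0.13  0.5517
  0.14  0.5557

0.5239

σ√T = 0.5 × 0.5000 = 0.2500
d₁ = [ln(454/448) + (0.035 − 0.026 + 0.5²/2)·0.25] / 0.2500 = [0.0133 + 0.0335] / 0.2500 = 0.1872 ⇒ 0.19
d₂ = d₁ − σ√T = 0.1872 − 0.2500 = -0.0628 ⇒ -0.06
Pr(exercise) under Q = N(−d₂) = N(0.06) = 0.5239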